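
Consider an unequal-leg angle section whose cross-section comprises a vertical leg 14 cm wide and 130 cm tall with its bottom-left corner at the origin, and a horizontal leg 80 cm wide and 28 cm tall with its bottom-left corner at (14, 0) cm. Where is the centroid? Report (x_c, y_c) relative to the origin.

Part | A | x̄ᵢ | ȳᵢ | A·x̄ᵢ | A·ȳᵢ
vertical leg | 1820.00 | 7.00 | 65.00 | 12740.00 | 118300.00
horizontal leg | 2240.00 | 54.00 | 14.00 | 120960.00 | 31360.00
Σ | 4060.00 |  |  | 133700.00 | 149660.00
x_c = 133700.00 / 4060.00 = 32.93 cm
y_c = 149660.00 / 4060.00 = 36.86 cm

x_c = 32.93 cm, y_c = 36.86 cm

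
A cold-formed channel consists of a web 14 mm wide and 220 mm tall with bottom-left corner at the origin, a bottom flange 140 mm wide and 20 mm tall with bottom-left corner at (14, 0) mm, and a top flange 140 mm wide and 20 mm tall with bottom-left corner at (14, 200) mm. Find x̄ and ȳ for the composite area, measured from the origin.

x̄ = 56.68 mm, ȳ = 110.00 mm

web: A = 14 × 220 = 3080.00, centroid at (7.00, 110.00).
bottom flange: A = 140 × 20 = 2800.00, centroid at (84.00, 10.00).
top flange: A = 140 × 20 = 2800.00, centroid at (84.00, 210.00).
ΣA = 8680.00 mm², ΣAx̄ = 491960.00 mm³, ΣAȳ = 954800.00 mm³.
x̄ = 491960.00/8680.00 = 56.68 mm; ȳ = 954800.00/8680.00 = 110.00 mm.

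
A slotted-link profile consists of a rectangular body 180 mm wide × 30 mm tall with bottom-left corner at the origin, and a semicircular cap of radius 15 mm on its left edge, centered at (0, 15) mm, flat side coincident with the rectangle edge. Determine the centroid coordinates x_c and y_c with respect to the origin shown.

x_c = 84.08 mm, y_c = 15.00 mm

rectangular body: A = 180 × 30 = 5400.00, centroid at (90.00, 15.00).
semicircular end: A = ½π·15² = 353.43, centroid at (-6.37, 15.00).
ΣA = 5753.43 mm², ΣAx_c = 483750.00 mm³, ΣAy_c = 86301.44 mm³.
x_c = 483750.00/5753.43 = 84.08 mm; y_c = 86301.44/5753.43 = 15.00 mm.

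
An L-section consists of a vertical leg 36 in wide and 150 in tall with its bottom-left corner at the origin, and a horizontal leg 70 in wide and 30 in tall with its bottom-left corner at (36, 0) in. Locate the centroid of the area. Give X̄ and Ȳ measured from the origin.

X̄ = 32.84 in, Ȳ = 58.20 in

vertical leg: A = 36 × 150 = 5400.00, centroid at (18.00, 75.00).
horizontal leg: A = 70 × 30 = 2100.00, centroid at (71.00, 15.00).
ΣA = 7500.00 in², ΣAX̄ = 246300.00 in³, ΣAȲ = 436500.00 in³.
X̄ = 246300.00/7500.00 = 32.84 in; Ȳ = 436500.00/7500.00 = 58.20 in.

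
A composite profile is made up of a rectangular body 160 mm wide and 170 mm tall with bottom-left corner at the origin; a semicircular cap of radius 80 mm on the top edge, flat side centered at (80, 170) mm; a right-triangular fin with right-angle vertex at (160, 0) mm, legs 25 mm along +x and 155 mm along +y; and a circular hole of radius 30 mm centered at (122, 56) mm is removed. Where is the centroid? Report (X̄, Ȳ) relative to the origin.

Part | A | x̄ᵢ | ȳᵢ | A·x̄ᵢ | A·ȳᵢ
rectangular body | 27200.00 | 80.00 | 85.00 | 2176000.00 | 2312000.00
semicircular top | 10053.10 | 80.00 | 203.95 | 804247.72 | 2050359.74
triangular fin | 1937.50 | 168.33 | 51.67 | 326145.83 | 100104.17
hole | -2827.43 | 122.00 | 56.00 | -344946.87 | -158336.27
Σ | 36363.16 |  |  | 2961446.68 | 4304127.63
X̄ = 2961446.68 / 36363.16 = 81.44 mm
Ȳ = 4304127.63 / 36363.16 = 118.37 mm

X̄ = 81.44 mm, Ȳ = 118.37 mm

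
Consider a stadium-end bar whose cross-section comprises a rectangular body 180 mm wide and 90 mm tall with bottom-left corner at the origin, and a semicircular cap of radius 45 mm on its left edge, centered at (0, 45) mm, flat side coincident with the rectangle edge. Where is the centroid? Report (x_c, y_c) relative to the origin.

rectangular body: A = 180 × 90 = 16200.00, centroid at (90.00, 45.00).
semicircular end: A = ½π·45² = 3180.86, centroid at (-19.10, 45.00).
ΣA = 19380.86 mm²
ΣAx_c = (16200.00)(90.00) + (3180.86)(-19.10) = 1397250.00 mm³
ΣAy_c = (16200.00)(45.00) + (3180.86)(45.00) = 872138.82 mm³
x_c = 1397250.00 / 19380.86 = 72.09 mm
y_c = 872138.82 / 19380.86 = 45.00 mm

x_c = 72.09 mm, y_c = 45.00 mm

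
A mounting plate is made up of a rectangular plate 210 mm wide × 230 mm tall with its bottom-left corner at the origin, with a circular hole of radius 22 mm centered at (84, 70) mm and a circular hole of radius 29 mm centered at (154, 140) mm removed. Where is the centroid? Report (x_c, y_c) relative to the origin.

x_c = 102.79 mm, y_c = 115.05 mm

plate: A = 210 × 230 = 48300.00, centroid at (105.00, 115.00).
hole 1: A = −π·22² = -1520.53, centroid at (84.00, 70.00).
hole 2: A = −π·29² = -2642.08, centroid at (154.00, 140.00).
ΣA = 44137.39 mm², ΣAx_c = 4536895.18 mm³, ΣAy_c = 5078171.72 mm³.
x_c = 4536895.18/44137.39 = 102.79 mm; y_c = 5078171.72/44137.39 = 115.05 mm.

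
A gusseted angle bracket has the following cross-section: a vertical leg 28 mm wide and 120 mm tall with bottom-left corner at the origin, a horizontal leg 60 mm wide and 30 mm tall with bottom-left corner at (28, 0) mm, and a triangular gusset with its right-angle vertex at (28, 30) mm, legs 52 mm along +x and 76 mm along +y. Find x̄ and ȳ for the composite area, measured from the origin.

x̄ = 33.78 mm, ȳ = 47.36 mm

Part | A | x̄ᵢ | ȳᵢ | A·x̄ᵢ | A·ȳᵢ
vertical leg | 3360.00 | 14.00 | 60.00 | 47040.00 | 201600.00
horizontal leg | 1800.00 | 58.00 | 15.00 | 104400.00 | 27000.00
gusset | 1976.00 | 45.33 | 55.33 | 89578.67 | 109338.67
Σ | 7136.00 |  |  | 241018.67 | 337938.67
x̄ = 241018.67 / 7136.00 = 33.78 mm
ȳ = 337938.67 / 7136.00 = 47.36 mm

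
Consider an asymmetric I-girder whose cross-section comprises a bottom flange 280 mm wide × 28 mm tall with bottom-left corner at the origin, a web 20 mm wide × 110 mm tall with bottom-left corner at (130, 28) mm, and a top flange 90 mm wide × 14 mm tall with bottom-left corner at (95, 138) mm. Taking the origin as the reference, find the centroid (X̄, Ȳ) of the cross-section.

Part | A | x̄ᵢ | ȳᵢ | A·x̄ᵢ | A·ȳᵢ
bottom flange | 7840.00 | 140.00 | 14.00 | 1097600.00 | 109760.00
web | 2200.00 | 140.00 | 83.00 | 308000.00 | 182600.00
top flange | 1260.00 | 140.00 | 145.00 | 176400.00 | 182700.00
Σ | 11300.00 |  |  | 1582000.00 | 475060.00
X̄ = 1582000.00 / 11300.00 = 140.00 mm
Ȳ = 475060.00 / 11300.00 = 42.04 mm

X̄ = 140.00 mm, Ȳ = 42.04 mm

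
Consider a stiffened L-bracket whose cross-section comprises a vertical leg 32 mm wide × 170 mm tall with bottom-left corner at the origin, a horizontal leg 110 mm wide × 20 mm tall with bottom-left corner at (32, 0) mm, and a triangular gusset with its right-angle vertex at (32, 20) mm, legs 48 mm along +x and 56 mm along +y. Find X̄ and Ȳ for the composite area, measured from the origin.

vertical leg: A = 32 × 170 = 5440.00, centroid at (16.00, 85.00).
horizontal leg: A = 110 × 20 = 2200.00, centroid at (87.00, 10.00).
gusset: A = ½·48·56 = 1344.00, centroid at (48.00, 38.67).
ΣA = 8984.00 mm²
ΣAX̄ = (5440.00)(16.00) + (2200.00)(87.00) + (1344.00)(48.00) = 342952.00 mm³
ΣAȲ = (5440.00)(85.00) + (2200.00)(10.00) + (1344.00)(38.67) = 536368.00 mm³
X̄ = 342952.00 / 8984.00 = 38.17 mm
Ȳ = 536368.00 / 8984.00 = 59.70 mm

X̄ = 38.17 mm, Ȳ = 59.70 mm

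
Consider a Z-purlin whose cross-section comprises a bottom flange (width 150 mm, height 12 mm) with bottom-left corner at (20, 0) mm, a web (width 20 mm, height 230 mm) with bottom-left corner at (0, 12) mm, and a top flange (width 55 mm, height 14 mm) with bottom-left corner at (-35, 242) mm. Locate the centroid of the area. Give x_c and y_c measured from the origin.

Part | A | x̄ᵢ | ȳᵢ | A·x̄ᵢ | A·ȳᵢ
bottom flange | 1800.00 | 95.00 | 6.00 | 171000.00 | 10800.00
web | 4600.00 | 10.00 | 127.00 | 46000.00 | 584200.00
top flange | 770.00 | -7.50 | 249.00 | -5775.00 | 191730.00
Σ | 7170.00 |  |  | 211225.00 | 786730.00
x_c = 211225.00 / 7170.00 = 29.46 mm
y_c = 786730.00 / 7170.00 = 109.73 mm

x_c = 29.46 mm, y_c = 109.73 mm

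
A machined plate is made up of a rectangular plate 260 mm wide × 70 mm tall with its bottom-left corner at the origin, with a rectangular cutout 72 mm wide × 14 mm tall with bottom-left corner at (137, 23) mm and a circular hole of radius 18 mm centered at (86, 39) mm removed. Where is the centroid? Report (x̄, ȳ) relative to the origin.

x̄ = 130.09 mm, ȳ = 35.06 mm

Part | A | x̄ᵢ | ȳᵢ | A·x̄ᵢ | A·ȳᵢ
plate | 18200.00 | 130.00 | 35.00 | 2366000.00 | 637000.00
hole 1 | -1008.00 | 173.00 | 30.00 | -174384.00 | -30240.00
hole 2 | -1017.88 | 86.00 | 39.00 | -87537.34 | -39697.16
Σ | 16174.12 |  |  | 2104078.66 | 567062.84
x̄ = 2104078.66 / 16174.12 = 130.09 mm
ȳ = 567062.84 / 16174.12 = 35.06 mm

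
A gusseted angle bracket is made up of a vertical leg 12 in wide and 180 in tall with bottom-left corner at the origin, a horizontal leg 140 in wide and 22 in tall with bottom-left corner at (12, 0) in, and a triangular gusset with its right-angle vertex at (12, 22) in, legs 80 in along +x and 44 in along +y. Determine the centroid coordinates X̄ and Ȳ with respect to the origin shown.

vertical leg: A = 12 × 180 = 2160.00, centroid at (6.00, 90.00).
horizontal leg: A = 140 × 22 = 3080.00, centroid at (82.00, 11.00).
gusset: A = ½·80·44 = 1760.00, centroid at (38.67, 36.67).
ΣA = 7000.00 in², ΣAX̄ = 333573.33 in³, ΣAȲ = 292813.33 in³.
X̄ = 333573.33/7000.00 = 47.65 in; Ȳ = 292813.33/7000.00 = 41.83 in.

X̄ = 47.65 in, Ȳ = 41.83 in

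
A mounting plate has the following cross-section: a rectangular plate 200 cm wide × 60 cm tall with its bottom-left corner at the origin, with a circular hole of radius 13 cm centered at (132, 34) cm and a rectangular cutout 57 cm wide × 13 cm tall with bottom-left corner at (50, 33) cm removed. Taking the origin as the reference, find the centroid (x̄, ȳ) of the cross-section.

Part | A | x̄ᵢ | ȳᵢ | A·x̄ᵢ | A·ȳᵢ
plate | 12000.00 | 100.00 | 30.00 | 1200000.00 | 360000.00
hole 1 | -530.93 | 132.00 | 34.00 | -70082.65 | -18051.59
hole 2 | -741.00 | 78.50 | 39.50 | -58168.50 | -29269.50
Σ | 10728.07 |  |  | 1071748.85 | 312678.91
x̄ = 1071748.85 / 10728.07 = 99.90 cm
ȳ = 312678.91 / 10728.07 = 29.15 cm

x̄ = 99.90 cm, ȳ = 29.15 cm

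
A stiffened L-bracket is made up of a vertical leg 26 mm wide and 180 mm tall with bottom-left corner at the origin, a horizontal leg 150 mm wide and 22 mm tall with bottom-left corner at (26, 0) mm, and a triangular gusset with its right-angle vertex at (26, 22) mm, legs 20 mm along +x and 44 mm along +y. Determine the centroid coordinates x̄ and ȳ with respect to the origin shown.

Part | A | x̄ᵢ | ȳᵢ | A·x̄ᵢ | A·ȳᵢ
vertical leg | 4680.00 | 13.00 | 90.00 | 60840.00 | 421200.00
horizontal leg | 3300.00 | 101.00 | 11.00 | 333300.00 | 36300.00
gusset | 440.00 | 32.67 | 36.67 | 14373.33 | 16133.33
Σ | 8420.00 |  |  | 408513.33 | 473633.33
x̄ = 408513.33 / 8420.00 = 48.52 mm
ȳ = 473633.33 / 8420.00 = 56.25 mm

x̄ = 48.52 mm, ȳ = 56.25 mm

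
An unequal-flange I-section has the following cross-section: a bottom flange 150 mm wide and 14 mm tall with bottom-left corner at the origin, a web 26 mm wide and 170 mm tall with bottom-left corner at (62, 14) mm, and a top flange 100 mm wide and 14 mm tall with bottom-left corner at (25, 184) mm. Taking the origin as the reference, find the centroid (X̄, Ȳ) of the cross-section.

bottom flange: A = 150 × 14 = 2100.00, centroid at (75.00, 7.00).
web: A = 26 × 170 = 4420.00, centroid at (75.00, 99.00).
top flange: A = 100 × 14 = 1400.00, centroid at (75.00, 191.00).
ΣA = 7920.00 mm², ΣAX̄ = 594000.00 mm³, ΣAȲ = 719680.00 mm³.
X̄ = 594000.00/7920.00 = 75.00 mm; Ȳ = 719680.00/7920.00 = 90.87 mm.

X̄ = 75.00 mm, Ȳ = 90.87 mm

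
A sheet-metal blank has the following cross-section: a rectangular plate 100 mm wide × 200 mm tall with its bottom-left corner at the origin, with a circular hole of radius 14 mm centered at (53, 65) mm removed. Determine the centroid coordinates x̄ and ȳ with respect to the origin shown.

x̄ = 49.90 mm, ȳ = 101.11 mm

Part | A | x̄ᵢ | ȳᵢ | A·x̄ᵢ | A·ȳᵢ
plate | 20000.00 | 50.00 | 100.00 | 1000000.00 | 2000000.00
hole | -615.75 | 53.00 | 65.00 | -32634.86 | -40023.89
Σ | 19384.25 |  |  | 967365.14 | 1959976.11
x̄ = 967365.14 / 19384.25 = 49.90 mm
ȳ = 1959976.11 / 19384.25 = 101.11 mm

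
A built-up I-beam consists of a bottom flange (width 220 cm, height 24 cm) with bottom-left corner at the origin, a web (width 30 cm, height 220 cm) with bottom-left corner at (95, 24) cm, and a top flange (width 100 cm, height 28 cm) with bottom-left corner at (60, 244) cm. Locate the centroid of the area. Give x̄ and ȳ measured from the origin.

Part | A | x̄ᵢ | ȳᵢ | A·x̄ᵢ | A·ȳᵢ
bottom flange | 5280.00 | 110.00 | 12.00 | 580800.00 | 63360.00
web | 6600.00 | 110.00 | 134.00 | 726000.00 | 884400.00
top flange | 2800.00 | 110.00 | 258.00 | 308000.00 | 722400.00
Σ | 14680.00 |  |  | 1614800.00 | 1670160.00
x̄ = 1614800.00 / 14680.00 = 110.00 cm
ȳ = 1670160.00 / 14680.00 = 113.77 cm

x̄ = 110.00 cm, ȳ = 113.77 cm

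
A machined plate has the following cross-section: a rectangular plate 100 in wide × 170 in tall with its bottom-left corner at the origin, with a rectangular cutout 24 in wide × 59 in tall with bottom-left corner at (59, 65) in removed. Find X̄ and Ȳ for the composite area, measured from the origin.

plate: A = 100 × 170 = 17000.00, centroid at (50.00, 85.00).
hole: A = −(24 × 59) = -1416.00, centroid at (71.00, 94.50).
ΣA = 15584.00 in²
ΣAX̄ = (17000.00)(50.00) + (-1416.00)(71.00) = 749464.00 in³
ΣAȲ = (17000.00)(85.00) + (-1416.00)(94.50) = 1311188.00 in³
X̄ = 749464.00 / 15584.00 = 48.09 in
Ȳ = 1311188.00 / 15584.00 = 84.14 in

X̄ = 48.09 in, Ȳ = 84.14 in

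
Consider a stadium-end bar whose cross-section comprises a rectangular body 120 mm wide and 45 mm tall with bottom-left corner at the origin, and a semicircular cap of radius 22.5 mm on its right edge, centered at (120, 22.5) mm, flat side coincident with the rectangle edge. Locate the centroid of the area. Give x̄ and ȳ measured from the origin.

rectangular body: A = 120 × 45 = 5400.00, centroid at (60.00, 22.50).
semicircular end: A = ½π·22.5² = 795.22, centroid at (129.55, 22.50).
ΣA = 6195.22 mm²
ΣAx̄ = (5400.00)(60.00) + (795.22)(129.55) = 427019.63 mm³
ΣAȳ = (5400.00)(22.50) + (795.22)(22.50) = 139392.35 mm³
x̄ = 427019.63 / 6195.22 = 68.93 mm
ȳ = 139392.35 / 6195.22 = 22.50 mm

x̄ = 68.93 mm, ȳ = 22.50 mm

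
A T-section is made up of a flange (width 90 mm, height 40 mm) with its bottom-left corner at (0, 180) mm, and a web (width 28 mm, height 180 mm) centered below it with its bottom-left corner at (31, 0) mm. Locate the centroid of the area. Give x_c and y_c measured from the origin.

web: A = 28 × 180 = 5040.00, centroid at (45.00, 90.00).
flange: A = 90 × 40 = 3600.00, centroid at (45.00, 200.00).
ΣA = 8640.00 mm², ΣAx_c = 388800.00 mm³, ΣAy_c = 1173600.00 mm³.
x_c = 388800.00/8640.00 = 45.00 mm; y_c = 1173600.00/8640.00 = 135.83 mm.

x_c = 45.00 mm, y_c = 135.83 mm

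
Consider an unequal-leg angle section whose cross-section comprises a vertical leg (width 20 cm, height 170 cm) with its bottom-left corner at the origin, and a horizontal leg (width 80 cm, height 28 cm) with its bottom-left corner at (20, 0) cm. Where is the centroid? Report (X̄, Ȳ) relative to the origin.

X̄ = 29.86 cm, Ȳ = 56.80 cm

vertical leg: A = 20 × 170 = 3400.00, centroid at (10.00, 85.00).
horizontal leg: A = 80 × 28 = 2240.00, centroid at (60.00, 14.00).
ΣA = 5640.00 cm²
ΣAX̄ = (3400.00)(10.00) + (2240.00)(60.00) = 168400.00 cm³
ΣAȲ = (3400.00)(85.00) + (2240.00)(14.00) = 320360.00 cm³
X̄ = 168400.00 / 5640.00 = 29.86 cm
Ȳ = 320360.00 / 5640.00 = 56.80 cm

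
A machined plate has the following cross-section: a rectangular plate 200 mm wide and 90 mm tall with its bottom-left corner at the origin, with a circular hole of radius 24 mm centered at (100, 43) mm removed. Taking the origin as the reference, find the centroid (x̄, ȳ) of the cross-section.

plate: A = 200 × 90 = 18000.00, centroid at (100.00, 45.00).
hole: A = −π·24² = -1809.56, centroid at (100.00, 43.00).
ΣA = 16190.44 mm², ΣAx̄ = 1619044.26 mm³, ΣAȳ = 732189.03 mm³.
x̄ = 1619044.26/16190.44 = 100.00 mm; ȳ = 732189.03/16190.44 = 45.22 mm.

x̄ = 100.00 mm, ȳ = 45.22 mm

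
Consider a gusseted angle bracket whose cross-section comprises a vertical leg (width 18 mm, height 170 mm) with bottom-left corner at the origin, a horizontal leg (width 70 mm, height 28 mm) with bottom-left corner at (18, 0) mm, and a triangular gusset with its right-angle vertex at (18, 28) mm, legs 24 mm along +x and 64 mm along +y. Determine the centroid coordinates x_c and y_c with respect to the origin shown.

Part | A | x̄ᵢ | ȳᵢ | A·x̄ᵢ | A·ȳᵢ
vertical leg | 3060.00 | 9.00 | 85.00 | 27540.00 | 260100.00
horizontal leg | 1960.00 | 53.00 | 14.00 | 103880.00 | 27440.00
gusset | 768.00 | 26.00 | 49.33 | 19968.00 | 37888.00
Σ | 5788.00 |  |  | 151388.00 | 325428.00
x_c = 151388.00 / 5788.00 = 26.16 mm
y_c = 325428.00 / 5788.00 = 56.22 mm

x_c = 26.16 mm, y_c = 56.22 mm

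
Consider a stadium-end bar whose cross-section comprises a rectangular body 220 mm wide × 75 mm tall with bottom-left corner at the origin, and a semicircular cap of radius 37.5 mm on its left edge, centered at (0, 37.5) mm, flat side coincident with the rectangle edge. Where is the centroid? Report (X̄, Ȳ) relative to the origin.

X̄ = 95.13 mm, Ȳ = 37.50 mm

Part | A | x̄ᵢ | ȳᵢ | A·x̄ᵢ | A·ȳᵢ
rectangular body | 16500.00 | 110.00 | 37.50 | 1815000.00 | 618750.00
semicircular end | 2208.93 | -15.92 | 37.50 | -35156.25 | 82834.96
Σ | 18708.93 |  |  | 1779843.75 | 701584.96
X̄ = 1779843.75 / 18708.93 = 95.13 mm
Ȳ = 701584.96 / 18708.93 = 37.50 mm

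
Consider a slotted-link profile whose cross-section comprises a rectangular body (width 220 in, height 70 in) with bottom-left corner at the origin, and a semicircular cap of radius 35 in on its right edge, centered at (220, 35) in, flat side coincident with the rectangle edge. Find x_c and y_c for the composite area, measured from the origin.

rectangular body: A = 220 × 70 = 15400.00, centroid at (110.00, 35.00).
semicircular end: A = ½π·35² = 1924.23, centroid at (234.85, 35.00).
ΣA = 17324.23 in²
ΣAx_c = (15400.00)(110.00) + (1924.23)(234.85) = 2145912.94 in³
ΣAy_c = (15400.00)(35.00) + (1924.23)(35.00) = 606347.89 in³
x_c = 2145912.94 / 17324.23 = 123.87 in
y_c = 606347.89 / 17324.23 = 35.00 in

x_c = 123.87 in, y_c = 35.00 in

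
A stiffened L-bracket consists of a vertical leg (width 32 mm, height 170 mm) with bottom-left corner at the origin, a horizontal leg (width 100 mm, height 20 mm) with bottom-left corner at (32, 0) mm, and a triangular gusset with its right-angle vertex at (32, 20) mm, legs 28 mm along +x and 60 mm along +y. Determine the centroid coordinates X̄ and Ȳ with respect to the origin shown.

vertical leg: A = 32 × 170 = 5440.00, centroid at (16.00, 85.00).
horizontal leg: A = 100 × 20 = 2000.00, centroid at (82.00, 10.00).
gusset: A = ½·28·60 = 840.00, centroid at (41.33, 40.00).
ΣA = 8280.00 mm², ΣAX̄ = 285760.00 mm³, ΣAȲ = 516000.00 mm³.
X̄ = 285760.00/8280.00 = 34.51 mm; Ȳ = 516000.00/8280.00 = 62.32 mm.

X̄ = 34.51 mm, Ȳ = 62.32 mm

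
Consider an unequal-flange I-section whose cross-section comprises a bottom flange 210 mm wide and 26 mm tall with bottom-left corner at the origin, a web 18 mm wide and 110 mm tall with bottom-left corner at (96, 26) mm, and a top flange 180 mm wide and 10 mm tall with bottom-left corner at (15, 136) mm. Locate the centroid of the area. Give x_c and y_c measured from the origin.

x_c = 105.00 mm, y_c = 52.51 mm

bottom flange: A = 210 × 26 = 5460.00, centroid at (105.00, 13.00).
web: A = 18 × 110 = 1980.00, centroid at (105.00, 81.00).
top flange: A = 180 × 10 = 1800.00, centroid at (105.00, 141.00).
ΣA = 9240.00 mm²
ΣAx_c = (5460.00)(105.00) + (1980.00)(105.00) + (1800.00)(105.00) = 970200.00 mm³
ΣAy_c = (5460.00)(13.00) + (1980.00)(81.00) + (1800.00)(141.00) = 485160.00 mm³
x_c = 970200.00 / 9240.00 = 105.00 mm
y_c = 485160.00 / 9240.00 = 52.51 mm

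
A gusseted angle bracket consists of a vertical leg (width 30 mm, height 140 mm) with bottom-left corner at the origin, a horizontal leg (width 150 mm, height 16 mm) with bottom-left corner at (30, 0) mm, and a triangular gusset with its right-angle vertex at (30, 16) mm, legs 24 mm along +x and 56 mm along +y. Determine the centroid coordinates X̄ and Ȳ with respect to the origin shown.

Part | A | x̄ᵢ | ȳᵢ | A·x̄ᵢ | A·ȳᵢ
vertical leg | 4200.00 | 15.00 | 70.00 | 63000.00 | 294000.00
horizontal leg | 2400.00 | 105.00 | 8.00 | 252000.00 | 19200.00
gusset | 672.00 | 38.00 | 34.67 | 25536.00 | 23296.00
Σ | 7272.00 |  |  | 340536.00 | 336496.00
X̄ = 340536.00 / 7272.00 = 46.83 mm
Ȳ = 336496.00 / 7272.00 = 46.27 mm

X̄ = 46.83 mm, Ȳ = 46.27 mm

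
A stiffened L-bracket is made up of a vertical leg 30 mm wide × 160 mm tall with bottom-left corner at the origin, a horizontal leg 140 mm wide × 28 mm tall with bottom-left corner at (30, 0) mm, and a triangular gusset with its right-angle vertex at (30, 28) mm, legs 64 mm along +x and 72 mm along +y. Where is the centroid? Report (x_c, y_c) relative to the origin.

x_c = 52.82 mm, y_c = 50.68 mm

vertical leg: A = 30 × 160 = 4800.00, centroid at (15.00, 80.00).
horizontal leg: A = 140 × 28 = 3920.00, centroid at (100.00, 14.00).
gusset: A = ½·64·72 = 2304.00, centroid at (51.33, 52.00).
ΣA = 11024.00 mm²
ΣAx_c = (4800.00)(15.00) + (3920.00)(100.00) + (2304.00)(51.33) = 582272.00 mm³
ΣAy_c = (4800.00)(80.00) + (3920.00)(14.00) + (2304.00)(52.00) = 558688.00 mm³
x_c = 582272.00 / 11024.00 = 52.82 mm
y_c = 558688.00 / 11024.00 = 50.68 mm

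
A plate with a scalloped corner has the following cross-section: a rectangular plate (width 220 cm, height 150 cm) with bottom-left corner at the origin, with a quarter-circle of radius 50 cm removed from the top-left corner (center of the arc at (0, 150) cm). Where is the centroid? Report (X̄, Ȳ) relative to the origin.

plate: A = 220 × 150 = 33000.00, centroid at (110.00, 75.00).
removed quarter-circle: A = −¼π·50² = -1963.50, centroid at (21.22, 128.78).
ΣA = 31036.50 cm², ΣAX̄ = 3588333.33 cm³, ΣAȲ = 2222142.36 cm³.
X̄ = 3588333.33/31036.50 = 115.62 cm; Ȳ = 2222142.36/31036.50 = 71.60 cm.

X̄ = 115.62 cm, Ȳ = 71.60 cm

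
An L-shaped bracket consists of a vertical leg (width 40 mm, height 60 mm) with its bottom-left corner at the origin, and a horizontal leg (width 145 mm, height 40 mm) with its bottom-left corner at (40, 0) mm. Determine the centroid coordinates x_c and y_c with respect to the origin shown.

x_c = 85.43 mm, y_c = 22.93 mm

Part | A | x̄ᵢ | ȳᵢ | A·x̄ᵢ | A·ȳᵢ
vertical leg | 2400.00 | 20.00 | 30.00 | 48000.00 | 72000.00
horizontal leg | 5800.00 | 112.50 | 20.00 | 652500.00 | 116000.00
Σ | 8200.00 |  |  | 700500.00 | 188000.00
x_c = 700500.00 / 8200.00 = 85.43 mm
y_c = 188000.00 / 8200.00 = 22.93 mm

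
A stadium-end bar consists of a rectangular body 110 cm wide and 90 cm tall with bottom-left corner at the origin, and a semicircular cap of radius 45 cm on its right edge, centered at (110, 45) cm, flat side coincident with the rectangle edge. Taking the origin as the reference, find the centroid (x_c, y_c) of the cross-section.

x_c = 73.02 cm, y_c = 45.00 cm

rectangular body: A = 110 × 90 = 9900.00, centroid at (55.00, 45.00).
semicircular end: A = ½π·45² = 3180.86, centroid at (129.10, 45.00).
ΣA = 13080.86 cm²
ΣAx_c = (9900.00)(55.00) + (3180.86)(129.10) = 955144.88 cm³
ΣAy_c = (9900.00)(45.00) + (3180.86)(45.00) = 588638.82 cm³
x_c = 955144.88 / 13080.86 = 73.02 cm
y_c = 588638.82 / 13080.86 = 45.00 cm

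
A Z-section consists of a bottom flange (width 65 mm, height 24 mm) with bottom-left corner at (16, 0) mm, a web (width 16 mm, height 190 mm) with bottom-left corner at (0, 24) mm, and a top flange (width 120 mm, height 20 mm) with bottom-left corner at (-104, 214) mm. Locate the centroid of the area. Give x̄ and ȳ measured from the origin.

bottom flange: A = 65 × 24 = 1560.00, centroid at (48.50, 12.00).
web: A = 16 × 190 = 3040.00, centroid at (8.00, 119.00).
top flange: A = 120 × 20 = 2400.00, centroid at (-44.00, 224.00).
ΣA = 7000.00 mm², ΣAx̄ = -5620.00 mm³, ΣAȳ = 918080.00 mm³.
x̄ = -5620.00/7000.00 = -0.80 mm; ȳ = 918080.00/7000.00 = 131.15 mm.

x̄ = -0.80 mm, ȳ = 131.15 mm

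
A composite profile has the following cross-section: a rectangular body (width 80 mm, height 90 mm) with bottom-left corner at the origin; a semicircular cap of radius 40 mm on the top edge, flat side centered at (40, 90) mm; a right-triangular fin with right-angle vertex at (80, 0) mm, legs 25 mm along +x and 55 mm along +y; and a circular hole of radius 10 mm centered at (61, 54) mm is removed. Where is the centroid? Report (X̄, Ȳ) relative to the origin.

Part | A | x̄ᵢ | ȳᵢ | A·x̄ᵢ | A·ȳᵢ
rectangular body | 7200.00 | 40.00 | 45.00 | 288000.00 | 324000.00
semicircular top | 2513.27 | 40.00 | 106.98 | 100530.96 | 268861.34
triangular fin | 687.50 | 88.33 | 18.33 | 60729.17 | 12604.17
hole | -314.16 | 61.00 | 54.00 | -19163.72 | -16964.60
Σ | 10086.61 |  |  | 430096.42 | 588500.90
X̄ = 430096.42 / 10086.61 = 42.64 mm
Ȳ = 588500.90 / 10086.61 = 58.34 mm

X̄ = 42.64 mm, Ȳ = 58.34 mm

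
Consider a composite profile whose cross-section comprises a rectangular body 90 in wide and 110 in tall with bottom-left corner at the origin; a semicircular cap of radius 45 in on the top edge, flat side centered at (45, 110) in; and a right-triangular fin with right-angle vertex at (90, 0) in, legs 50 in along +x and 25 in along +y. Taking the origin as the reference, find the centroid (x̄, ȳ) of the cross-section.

x̄ = 47.81 in, ȳ = 70.07 in

Part | A | x̄ᵢ | ȳᵢ | A·x̄ᵢ | A·ȳᵢ
rectangular body | 9900.00 | 45.00 | 55.00 | 445500.00 | 544500.00
semicircular top | 3180.86 | 45.00 | 129.10 | 143138.82 | 410644.88
triangular fin | 625.00 | 106.67 | 8.33 | 66666.67 | 5208.33
Σ | 13705.86 |  |  | 655305.48 | 960353.22
x̄ = 655305.48 / 13705.86 = 47.81 in
ȳ = 960353.22 / 13705.86 = 70.07 in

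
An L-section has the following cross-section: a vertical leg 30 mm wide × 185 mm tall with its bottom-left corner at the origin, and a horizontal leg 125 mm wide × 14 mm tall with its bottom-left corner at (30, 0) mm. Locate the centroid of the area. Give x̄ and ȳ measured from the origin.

x̄ = 33.58 mm, ȳ = 72.00 mm

Part | A | x̄ᵢ | ȳᵢ | A·x̄ᵢ | A·ȳᵢ
vertical leg | 5550.00 | 15.00 | 92.50 | 83250.00 | 513375.00
horizontal leg | 1750.00 | 92.50 | 7.00 | 161875.00 | 12250.00
Σ | 7300.00 |  |  | 245125.00 | 525625.00
x̄ = 245125.00 / 7300.00 = 33.58 mm
ȳ = 525625.00 / 7300.00 = 72.00 mm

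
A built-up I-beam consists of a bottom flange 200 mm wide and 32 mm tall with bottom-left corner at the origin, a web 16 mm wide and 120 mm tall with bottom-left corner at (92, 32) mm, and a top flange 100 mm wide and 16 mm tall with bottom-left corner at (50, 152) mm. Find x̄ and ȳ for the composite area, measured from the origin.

x̄ = 100.00 mm, ȳ = 53.94 mm

bottom flange: A = 200 × 32 = 6400.00, centroid at (100.00, 16.00).
web: A = 16 × 120 = 1920.00, centroid at (100.00, 92.00).
top flange: A = 100 × 16 = 1600.00, centroid at (100.00, 160.00).
ΣA = 9920.00 mm²
ΣAx̄ = (6400.00)(100.00) + (1920.00)(100.00) + (1600.00)(100.00) = 992000.00 mm³
ΣAȳ = (6400.00)(16.00) + (1920.00)(92.00) + (1600.00)(160.00) = 535040.00 mm³
x̄ = 992000.00 / 9920.00 = 100.00 mm
ȳ = 535040.00 / 9920.00 = 53.94 mm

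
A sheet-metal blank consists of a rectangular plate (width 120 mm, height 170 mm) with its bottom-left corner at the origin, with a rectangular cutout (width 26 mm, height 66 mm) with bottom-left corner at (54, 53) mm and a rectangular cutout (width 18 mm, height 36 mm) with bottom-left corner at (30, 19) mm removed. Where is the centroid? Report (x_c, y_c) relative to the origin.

plate: A = 120 × 170 = 20400.00, centroid at (60.00, 85.00).
hole 1: A = −(26 × 66) = -1716.00, centroid at (67.00, 86.00).
hole 2: A = −(18 × 36) = -648.00, centroid at (39.00, 37.00).
ΣA = 18036.00 mm²
ΣAx_c = (20400.00)(60.00) + (-1716.00)(67.00) + (-648.00)(39.00) = 1083756.00 mm³
ΣAy_c = (20400.00)(85.00) + (-1716.00)(86.00) + (-648.00)(37.00) = 1562448.00 mm³
x_c = 1083756.00 / 18036.00 = 60.09 mm
y_c = 1562448.00 / 18036.00 = 86.63 mm

x_c = 60.09 mm, y_c = 86.63 mm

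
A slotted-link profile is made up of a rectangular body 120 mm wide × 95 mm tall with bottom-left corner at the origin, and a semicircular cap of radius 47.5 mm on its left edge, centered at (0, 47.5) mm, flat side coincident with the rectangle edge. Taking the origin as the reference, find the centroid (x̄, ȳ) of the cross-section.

rectangular body: A = 120 × 95 = 11400.00, centroid at (60.00, 47.50).
semicircular end: A = ½π·47.5² = 3544.11, centroid at (-20.16, 47.50).
ΣA = 14944.11 mm², ΣAx̄ = 612552.08 mm³, ΣAȳ = 709845.19 mm³.
x̄ = 612552.08/14944.11 = 40.99 mm; ȳ = 709845.19/14944.11 = 47.50 mm.

x̄ = 40.99 mm, ȳ = 47.50 mm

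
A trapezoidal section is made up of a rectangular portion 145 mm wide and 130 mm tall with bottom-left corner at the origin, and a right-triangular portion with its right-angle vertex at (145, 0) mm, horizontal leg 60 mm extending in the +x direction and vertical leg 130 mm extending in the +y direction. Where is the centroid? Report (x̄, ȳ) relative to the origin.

Part | A | x̄ᵢ | ȳᵢ | A·x̄ᵢ | A·ȳᵢ
rectangular portion | 18850.00 | 72.50 | 65.00 | 1366625.00 | 1225250.00
triangular portion | 3900.00 | 165.00 | 43.33 | 643500.00 | 169000.00
Σ | 22750.00 |  |  | 2010125.00 | 1394250.00
x̄ = 2010125.00 / 22750.00 = 88.36 mm
ȳ = 1394250.00 / 22750.00 = 61.29 mm

x̄ = 88.36 mm, ȳ = 61.29 mm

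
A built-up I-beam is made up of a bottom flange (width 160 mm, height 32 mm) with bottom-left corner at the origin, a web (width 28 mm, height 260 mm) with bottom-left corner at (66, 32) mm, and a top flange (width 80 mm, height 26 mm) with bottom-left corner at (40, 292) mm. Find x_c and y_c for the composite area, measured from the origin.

x_c = 80.00 mm, y_c = 130.92 mm

bottom flange: A = 160 × 32 = 5120.00, centroid at (80.00, 16.00).
web: A = 28 × 260 = 7280.00, centroid at (80.00, 162.00).
top flange: A = 80 × 26 = 2080.00, centroid at (80.00, 305.00).
ΣA = 14480.00 mm²
ΣAx_c = (5120.00)(80.00) + (7280.00)(80.00) + (2080.00)(80.00) = 1158400.00 mm³
ΣAy_c = (5120.00)(16.00) + (7280.00)(162.00) + (2080.00)(305.00) = 1895680.00 mm³
x_c = 1158400.00 / 14480.00 = 80.00 mm
y_c = 1895680.00 / 14480.00 = 130.92 mm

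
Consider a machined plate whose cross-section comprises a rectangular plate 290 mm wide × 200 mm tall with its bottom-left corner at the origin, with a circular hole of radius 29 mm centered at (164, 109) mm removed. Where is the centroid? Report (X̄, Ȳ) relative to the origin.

X̄ = 144.09 mm, Ȳ = 99.57 mm

Part | A | x̄ᵢ | ȳᵢ | A·x̄ᵢ | A·ȳᵢ
plate | 58000.00 | 145.00 | 100.00 | 8410000.00 | 5800000.00
hole | -2642.08 | 164.00 | 109.00 | -433301.03 | -287986.66
Σ | 55357.92 |  |  | 7976698.97 | 5512013.34
X̄ = 7976698.97 / 55357.92 = 144.09 mm
Ȳ = 5512013.34 / 55357.92 = 99.57 mm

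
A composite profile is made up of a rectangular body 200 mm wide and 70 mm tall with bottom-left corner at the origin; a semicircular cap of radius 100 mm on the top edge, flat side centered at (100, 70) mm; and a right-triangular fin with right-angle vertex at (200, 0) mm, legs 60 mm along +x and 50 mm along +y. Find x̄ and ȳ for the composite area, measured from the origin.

rectangular body: A = 200 × 70 = 14000.00, centroid at (100.00, 35.00).
semicircular top: A = ½π·100² = 15707.96, centroid at (100.00, 112.44).
triangular fin: A = ½·60·50 = 1500.00, centroid at (220.00, 16.67).
ΣA = 31207.96 mm², ΣAx̄ = 3300796.33 mm³, ΣAȳ = 2281224.10 mm³.
x̄ = 3300796.33/31207.96 = 105.77 mm; ȳ = 2281224.10/31207.96 = 73.10 mm.

x̄ = 105.77 mm, ȳ = 73.10 mm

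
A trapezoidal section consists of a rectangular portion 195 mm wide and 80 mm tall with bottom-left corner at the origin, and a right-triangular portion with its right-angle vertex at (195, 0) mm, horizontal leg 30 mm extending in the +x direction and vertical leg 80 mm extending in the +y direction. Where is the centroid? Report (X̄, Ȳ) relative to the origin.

Part | A | x̄ᵢ | ȳᵢ | A·x̄ᵢ | A·ȳᵢ
rectangular portion | 15600.00 | 97.50 | 40.00 | 1521000.00 | 624000.00
triangular portion | 1200.00 | 205.00 | 26.67 | 246000.00 | 32000.00
Σ | 16800.00 |  |  | 1767000.00 | 656000.00
X̄ = 1767000.00 / 16800.00 = 105.18 mm
Ȳ = 656000.00 / 16800.00 = 39.05 mm

X̄ = 105.18 mm, Ȳ = 39.05 mm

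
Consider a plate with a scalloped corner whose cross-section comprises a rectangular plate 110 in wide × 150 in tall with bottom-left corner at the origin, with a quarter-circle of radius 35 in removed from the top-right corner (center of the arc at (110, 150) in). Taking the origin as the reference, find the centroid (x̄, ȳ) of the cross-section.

x̄ = 52.51 in, ȳ = 71.28 in

plate: A = 110 × 150 = 16500.00, centroid at (55.00, 75.00).
removed quarter-circle: A = −¼π·35² = -962.11, centroid at (95.15, 135.15).
ΣA = 15537.89 in²
ΣAx̄ = (16500.00)(55.00) + (-962.11)(95.15) = 815959.26 in³
ΣAȳ = (16500.00)(75.00) + (-962.11)(135.15) = 1107474.75 in³
x̄ = 815959.26 / 15537.89 = 52.51 in
ȳ = 1107474.75 / 15537.89 = 71.28 in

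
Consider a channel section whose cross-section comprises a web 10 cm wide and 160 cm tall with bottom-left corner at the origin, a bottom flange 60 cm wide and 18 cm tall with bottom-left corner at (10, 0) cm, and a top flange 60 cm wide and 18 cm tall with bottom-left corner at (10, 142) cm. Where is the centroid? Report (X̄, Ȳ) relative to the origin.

web: A = 10 × 160 = 1600.00, centroid at (5.00, 80.00).
bottom flange: A = 60 × 18 = 1080.00, centroid at (40.00, 9.00).
top flange: A = 60 × 18 = 1080.00, centroid at (40.00, 151.00).
ΣA = 3760.00 cm², ΣAX̄ = 94400.00 cm³, ΣAȲ = 300800.00 cm³.
X̄ = 94400.00/3760.00 = 25.11 cm; Ȳ = 300800.00/3760.00 = 80.00 cm.

X̄ = 25.11 cm, Ȳ = 80.00 cm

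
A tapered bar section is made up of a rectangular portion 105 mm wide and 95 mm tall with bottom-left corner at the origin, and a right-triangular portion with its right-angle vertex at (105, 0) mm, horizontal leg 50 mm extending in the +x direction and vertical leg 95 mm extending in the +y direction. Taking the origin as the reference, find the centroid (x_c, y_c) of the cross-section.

Part | A | x̄ᵢ | ȳᵢ | A·x̄ᵢ | A·ȳᵢ
rectangular portion | 9975.00 | 52.50 | 47.50 | 523687.50 | 473812.50
triangular portion | 2375.00 | 121.67 | 31.67 | 288958.33 | 75208.33
Σ | 12350.00 |  |  | 812645.83 | 549020.83
x_c = 812645.83 / 12350.00 = 65.80 mm
y_c = 549020.83 / 12350.00 = 44.46 mm

x_c = 65.80 mm, y_c = 44.46 mm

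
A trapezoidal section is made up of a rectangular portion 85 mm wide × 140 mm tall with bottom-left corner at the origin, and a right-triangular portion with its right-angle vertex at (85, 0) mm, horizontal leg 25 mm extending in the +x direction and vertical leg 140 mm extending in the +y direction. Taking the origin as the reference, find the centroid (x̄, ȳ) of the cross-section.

rectangular portion: A = 85 × 140 = 11900.00, centroid at (42.50, 70.00).
triangular portion: A = ½·25·140 = 1750.00, centroid at (93.33, 46.67).
ΣA = 13650.00 mm²
ΣAx̄ = (11900.00)(42.50) + (1750.00)(93.33) = 669083.33 mm³
ΣAȳ = (11900.00)(70.00) + (1750.00)(46.67) = 914666.67 mm³
x̄ = 669083.33 / 13650.00 = 49.02 mm
ȳ = 914666.67 / 13650.00 = 67.01 mm

x̄ = 49.02 mm, ȳ = 67.01 mm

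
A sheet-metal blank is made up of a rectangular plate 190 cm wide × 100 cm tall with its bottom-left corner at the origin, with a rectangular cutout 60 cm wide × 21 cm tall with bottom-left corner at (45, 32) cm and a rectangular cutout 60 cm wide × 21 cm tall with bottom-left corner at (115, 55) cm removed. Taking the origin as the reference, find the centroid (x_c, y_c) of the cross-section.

x_c = 92.71 cm, y_c = 49.39 cm

Part | A | x̄ᵢ | ȳᵢ | A·x̄ᵢ | A·ȳᵢ
plate | 19000.00 | 95.00 | 50.00 | 1805000.00 | 950000.00
hole 1 | -1260.00 | 75.00 | 42.50 | -94500.00 | -53550.00
hole 2 | -1260.00 | 145.00 | 65.50 | -182700.00 | -82530.00
Σ | 16480.00 |  |  | 1527800.00 | 813920.00
x_c = 1527800.00 / 16480.00 = 92.71 cm
y_c = 813920.00 / 16480.00 = 49.39 cm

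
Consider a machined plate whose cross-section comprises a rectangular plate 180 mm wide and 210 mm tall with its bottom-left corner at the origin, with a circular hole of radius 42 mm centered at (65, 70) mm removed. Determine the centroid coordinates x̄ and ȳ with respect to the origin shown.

x̄ = 94.29 mm, ȳ = 111.01 mm

plate: A = 180 × 210 = 37800.00, centroid at (90.00, 105.00).
hole: A = −π·42² = -5541.77, centroid at (65.00, 70.00).
ΣA = 32258.23 mm²
ΣAx̄ = (37800.00)(90.00) + (-5541.77)(65.00) = 3041784.99 mm³
ΣAȳ = (37800.00)(105.00) + (-5541.77)(70.00) = 3581076.14 mm³
x̄ = 3041784.99 / 32258.23 = 94.29 mm
ȳ = 3581076.14 / 32258.23 = 111.01 mm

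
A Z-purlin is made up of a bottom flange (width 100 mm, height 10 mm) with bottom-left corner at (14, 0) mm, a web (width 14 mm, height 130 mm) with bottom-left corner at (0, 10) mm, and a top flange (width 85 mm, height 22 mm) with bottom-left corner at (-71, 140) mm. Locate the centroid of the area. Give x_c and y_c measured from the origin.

x_c = 5.00 mm, y_c = 90.38 mm

bottom flange: A = 100 × 10 = 1000.00, centroid at (64.00, 5.00).
web: A = 14 × 130 = 1820.00, centroid at (7.00, 75.00).
top flange: A = 85 × 22 = 1870.00, centroid at (-28.50, 151.00).
ΣA = 4690.00 mm²
ΣAx_c = (1000.00)(64.00) + (1820.00)(7.00) + (1870.00)(-28.50) = 23445.00 mm³
ΣAy_c = (1000.00)(5.00) + (1820.00)(75.00) + (1870.00)(151.00) = 423870.00 mm³
x_c = 23445.00 / 4690.00 = 5.00 mm
y_c = 423870.00 / 4690.00 = 90.38 mm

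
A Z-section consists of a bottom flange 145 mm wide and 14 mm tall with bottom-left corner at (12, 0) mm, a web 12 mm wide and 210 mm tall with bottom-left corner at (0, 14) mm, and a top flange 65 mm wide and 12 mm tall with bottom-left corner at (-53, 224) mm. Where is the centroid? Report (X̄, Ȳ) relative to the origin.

X̄ = 32.02 mm, Ȳ = 92.59 mm

Part | A | x̄ᵢ | ȳᵢ | A·x̄ᵢ | A·ȳᵢ
bottom flange | 2030.00 | 84.50 | 7.00 | 171535.00 | 14210.00
web | 2520.00 | 6.00 | 119.00 | 15120.00 | 299880.00
top flange | 780.00 | -20.50 | 230.00 | -15990.00 | 179400.00
Σ | 5330.00 |  |  | 170665.00 | 493490.00
X̄ = 170665.00 / 5330.00 = 32.02 mm
Ȳ = 493490.00 / 5330.00 = 92.59 mm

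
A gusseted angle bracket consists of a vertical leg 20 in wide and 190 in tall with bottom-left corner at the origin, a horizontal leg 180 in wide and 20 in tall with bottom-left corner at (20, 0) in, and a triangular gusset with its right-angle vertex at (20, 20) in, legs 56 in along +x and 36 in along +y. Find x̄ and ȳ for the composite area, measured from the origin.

vertical leg: A = 20 × 190 = 3800.00, centroid at (10.00, 95.00).
horizontal leg: A = 180 × 20 = 3600.00, centroid at (110.00, 10.00).
gusset: A = ½·56·36 = 1008.00, centroid at (38.67, 32.00).
ΣA = 8408.00 in²
ΣAx̄ = (3800.00)(10.00) + (3600.00)(110.00) + (1008.00)(38.67) = 472976.00 in³
ΣAȳ = (3800.00)(95.00) + (3600.00)(10.00) + (1008.00)(32.00) = 429256.00 in³
x̄ = 472976.00 / 8408.00 = 56.25 in
ȳ = 429256.00 / 8408.00 = 51.05 in

x̄ = 56.25 in, ȳ = 51.05 in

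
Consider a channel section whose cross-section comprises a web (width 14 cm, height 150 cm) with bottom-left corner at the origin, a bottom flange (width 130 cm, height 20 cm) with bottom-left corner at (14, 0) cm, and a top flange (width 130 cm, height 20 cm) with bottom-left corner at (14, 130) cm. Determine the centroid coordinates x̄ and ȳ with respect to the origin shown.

x̄ = 58.29 cm, ȳ = 75.00 cm

web: A = 14 × 150 = 2100.00, centroid at (7.00, 75.00).
bottom flange: A = 130 × 20 = 2600.00, centroid at (79.00, 10.00).
top flange: A = 130 × 20 = 2600.00, centroid at (79.00, 140.00).
ΣA = 7300.00 cm², ΣAx̄ = 425500.00 cm³, ΣAȳ = 547500.00 cm³.
x̄ = 425500.00/7300.00 = 58.29 cm; ȳ = 547500.00/7300.00 = 75.00 cm.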